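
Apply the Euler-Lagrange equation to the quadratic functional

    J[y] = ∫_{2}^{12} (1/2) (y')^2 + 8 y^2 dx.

The Lagrangian is L = (1/2) (y')^2 + 8 y^2.
Compute ∂L/∂y = 16y, ∂L/∂y' = y'.
The Euler-Lagrange equation d/dx(∂L/∂y') − ∂L/∂y = 0 reduces to
    y'' − 16 y = 0.
Its general solution is
    y(x) = A e^(4x) + B e^(−4x),
with A, B fixed by the endpoint conditions.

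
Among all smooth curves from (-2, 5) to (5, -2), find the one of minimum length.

Arc-length functional: J[y] = ∫ sqrt(1 + (y')^2) dx.
Lagrangian L = sqrt(1 + (y')^2) has no explicit y dependence, so ∂L/∂y = 0 and the Euler-Lagrange equation gives
    d/dx( y' / sqrt(1 + (y')^2) ) = 0  ⇒  y' / sqrt(1 + (y')^2) = const.
Hence y' is constant, so y(x) is affine.
Fitting the endpoints (-2, 5) and (5, -2):
    slope m = ((-2) − 5) / (5 − (-2)) = -1,
    intercept c = 5 − m·(-2) = 3.
Extremal: y(x) = -x + 3.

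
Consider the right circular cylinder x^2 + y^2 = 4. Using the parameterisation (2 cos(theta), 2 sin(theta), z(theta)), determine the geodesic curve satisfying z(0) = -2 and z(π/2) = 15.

Parameterise the cylinder of radius R = 2 as
    r(θ) = (2 cos θ, 2 sin θ, z(θ)).
The arc-length element is
    ds = sqrt(4 + (dz/dθ)^2) dθ,
so the Lagrangian is L = sqrt(4 + z'^2).
L depends on z' only, not on z or θ, so ∂L/∂z = 0 and
    ∂L/∂z' = z' / sqrt(4 + z'^2).
The Euler-Lagrange equation gives
    d/dθ( z' / sqrt(4 + z'^2) ) = 0,
so z' is constant. Integrating once:
    z(θ) = a θ + b,
a helix on the cylinder (a straight line when the cylinder is unrolled). The constants a, b are determined by the endpoint conditions.
With endpoint conditions z(0) = -2 and z(π/2) = 15: from z(0) = b we get b = -2, and a·π/2 + -2 = 15 gives a = 34/π, so
    z(θ) = (34/π) θ − 2.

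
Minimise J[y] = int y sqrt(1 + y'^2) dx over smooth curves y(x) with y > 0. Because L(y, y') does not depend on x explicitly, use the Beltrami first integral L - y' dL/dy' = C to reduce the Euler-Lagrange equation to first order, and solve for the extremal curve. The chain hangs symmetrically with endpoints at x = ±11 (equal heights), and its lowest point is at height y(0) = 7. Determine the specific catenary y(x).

The Lagrangian L(y, y') = y sqrt(1 + y'^2) has no explicit x dependence, so the Beltrami identity applies:
    L − y' ∂L/∂y' = C.
Compute ∂L/∂y' = y · y' / sqrt(1 + y'^2). Then
    L − y' ∂L/∂y'
    = y sqrt(1 + y'^2) − y · y'^2 / sqrt(1 + y'^2)
    = y (1 + y'^2 − y'^2) / sqrt(1 + y'^2)
    = y / sqrt(1 + y'^2) = C.
Squaring gives y^2 = C^2 (1 + y'^2), i.e.
    y'^2 = y^2 / C^2 − 1.
Separating variables,
    dy / sqrt(y^2 − C^2) = dx / C,
and integrating gives arccosh(y / C) = (x − a)/C, so
    y(x) = C cosh((x − a)/C),
the catenary. The constants C and a are fixed by the two endpoint conditions (and, for the hanging-chain problem, the length constraint selects C).
Now fit the given data. The endpoints x = ±11 are symmetric at equal height, so the catenary is even about its minimum: a = 0 and y(x) = C cosh(x/C). The lowest point is y(0) = C cosh(0) = C, and we are told y(0) = 7, so C = 7. Therefore
    y(x) = 7 cosh(x/7),
and at the endpoints
    y(±11) = 7 cosh(11/7).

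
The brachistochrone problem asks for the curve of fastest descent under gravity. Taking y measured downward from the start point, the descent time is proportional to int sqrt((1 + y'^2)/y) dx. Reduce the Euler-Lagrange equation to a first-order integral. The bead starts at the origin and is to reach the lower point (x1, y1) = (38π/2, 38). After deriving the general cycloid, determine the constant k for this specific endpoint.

The Lagrangian L = sqrt((1 + y'^2) / y) has no explicit x dependence, so the Beltrami identity applies:
    L − y' ∂L/∂y' = C.
Compute ∂L/∂y' = y' / sqrt(y (1 + y'^2)).
Substitute:
    sqrt((1 + y'^2)/y) − y'·y' / sqrt(y (1 + y'^2))
    = (1 + y'^2) / sqrt(y (1 + y'^2)) − y'^2 / sqrt(y (1 + y'^2))
    = 1 / sqrt(y (1 + y'^2)) = C.
Squaring and rearranging gives the first integral
    y (1 + y'^2) = 1/C^2 =: k   (constant).
Solving this first-order ODE by the substitution
    y = (k/2)(1 − cos θ)
yields the cycloid parameterisation
    x(θ) = (k/2)(θ − sin θ),   y(θ) = (k/2)(1 − cos θ).
The constant k is fixed by the endpoint condition.
Now fit the given lower endpoint (x1, y1) = (38π/2, 38). At the bottom of the first arch (θ = π), the parametric equations give
    y(π) = (k/2)(1 − cos π) = k,
    x(π) = (k/2)(π − sin π) = kπ/2.
Matching y(π) = 38 gives k = 38, consistent with x(π) = 38π/2. Therefore the specific cycloid is
    x(θ) = (38/2)(θ − sin θ),   y(θ) = (38/2)(1 − cos θ).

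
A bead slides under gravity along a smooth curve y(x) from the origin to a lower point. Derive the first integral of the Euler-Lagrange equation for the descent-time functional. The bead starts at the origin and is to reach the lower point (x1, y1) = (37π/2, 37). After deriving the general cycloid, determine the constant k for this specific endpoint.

The Lagrangian L = sqrt((1 + y'^2) / y) has no explicit x dependence, so the Beltrami identity applies:
    L − y' ∂L/∂y' = C.
Compute ∂L/∂y' = y' / sqrt(y (1 + y'^2)).
Substitute:
    sqrt((1 + y'^2)/y) − y'·y' / sqrt(y (1 + y'^2))
    = (1 + y'^2) / sqrt(y (1 + y'^2)) − y'^2 / sqrt(y (1 + y'^2))
    = 1 / sqrt(y (1 + y'^2)) = C.
Squaring and rearranging gives the first integral
    y (1 + y'^2) = 1/C^2 =: k   (constant).
Solving this first-order ODE by the substitution
    y = (k/2)(1 − cos θ)
yields the cycloid parameterisation
    x(θ) = (k/2)(θ − sin θ),   y(θ) = (k/2)(1 − cos θ).
The constant k is fixed by the endpoint condition.
Now fit the given lower endpoint (x1, y1) = (37π/2, 37). At the bottom of the first arch (θ = π), the parametric equations give
    y(π) = (k/2)(1 − cos π) = k,
    x(π) = (k/2)(π − sin π) = kπ/2.
Matching y(π) = 37 gives k = 37, consistent with x(π) = 37π/2. Therefore the specific cycloid is
    x(θ) = (37/2)(θ − sin θ),   y(θ) = (37/2)(1 − cos θ).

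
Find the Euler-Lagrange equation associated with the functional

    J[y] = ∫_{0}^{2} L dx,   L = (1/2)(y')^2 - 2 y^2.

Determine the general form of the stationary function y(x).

The Lagrangian is L = (1/2)(y')^2 - 2 y^2.
∂L/∂y = -4y.
∂L/∂y' = y'.
The Euler-Lagrange equation d/dx(∂L/∂y') − ∂L/∂y = 0 becomes:
    y'' + 4 y = 0
General solution: y(x) = A sin(2x) + B cos(2x), where A and B are arbitrary constants fixed by the endpoint conditions.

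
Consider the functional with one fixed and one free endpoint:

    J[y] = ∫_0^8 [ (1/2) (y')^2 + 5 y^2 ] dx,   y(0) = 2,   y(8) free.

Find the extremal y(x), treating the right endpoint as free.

The Lagrangian L = (1/2) (y')^2 + 5 y^2 gives
    ∂L/∂y = 10 y,   ∂L/∂y' = y'.
Euler-Lagrange: y'' − 10 y = 0.
With k = sqrt(10), the general solution is
    y(x) = A cosh(sqrt(10) x) + B sinh(sqrt(10) x).
Fixed left endpoint y(0) = 2 ⇒ A = 2.
The right endpoint x = 8 is free, so the natural (transversality) condition is ∂L/∂y' |_{x=8} = 0, i.e. y'(8) = 0.
Compute y'(x) = A k sinh(k x) + B k cosh(k x), so
    y'(8) = A k sinh(k·8) + B k cosh(k·8) = 0
    ⇒ B = −A tanh(k·8) = − 2 tanh(sqrt(10)·8).
Therefore the extremal is
    y(x) = 2 cosh(sqrt(10) x) − 2 tanh(sqrt(10)·8) sinh(sqrt(10) x).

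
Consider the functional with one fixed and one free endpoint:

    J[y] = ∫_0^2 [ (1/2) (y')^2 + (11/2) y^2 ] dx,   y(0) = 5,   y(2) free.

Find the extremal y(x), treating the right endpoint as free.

The Lagrangian L = (1/2) (y')^2 + (11/2) y^2 gives
    ∂L/∂y = 11 y,   ∂L/∂y' = y'.
Euler-Lagrange: y'' − 11 y = 0.
With k = sqrt(11), the general solution is
    y(x) = A cosh(sqrt(11) x) + B sinh(sqrt(11) x).
Fixed left endpoint y(0) = 5 ⇒ A = 5.
The right endpoint x = 2 is free, so the natural (transversality) condition is ∂L/∂y' |_{x=2} = 0, i.e. y'(2) = 0.
Compute y'(x) = A k sinh(k x) + B k cosh(k x), so
    y'(2) = A k sinh(k·2) + B k cosh(k·2) = 0
    ⇒ B = −A tanh(k·2) = − 5 tanh(sqrt(11)·2).
Therefore the extremal is
    y(x) = 5 cosh(sqrt(11) x) − 5 tanh(sqrt(11)·2) sinh(sqrt(11) x).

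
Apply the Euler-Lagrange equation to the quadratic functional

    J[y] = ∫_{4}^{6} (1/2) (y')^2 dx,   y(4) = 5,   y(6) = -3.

The Lagrangian is L = (1/2) (y')^2.
Compute ∂L/∂y = 0, ∂L/∂y' = y'.
The Euler-Lagrange equation d/dx(∂L/∂y') − ∂L/∂y = 0 reduces to
    y'' = 0.
Its general solution is
    y(x) = A x + B,
with A, B fixed by the endpoint conditions.
Applying the endpoint conditions y(4) = 5 and y(6) = -3: solve A·4 + B = 5 and A·6 + B = -3. Subtracting gives A(6 − 4) = -3 − 5, so A = -4, and B = 5 − A·4 = 21. Therefore
    y(x) = -4 x + 21.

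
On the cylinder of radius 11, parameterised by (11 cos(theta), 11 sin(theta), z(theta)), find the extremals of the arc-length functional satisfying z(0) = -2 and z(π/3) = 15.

Parameterise the cylinder of radius R = 11 as
    r(θ) = (11 cos θ, 11 sin θ, z(θ)).
The arc-length element is
    ds = sqrt(121 + (dz/dθ)^2) dθ,
so the Lagrangian is L = sqrt(121 + z'^2).
L depends on z' only, not on z or θ, so ∂L/∂z = 0 and
    ∂L/∂z' = z' / sqrt(121 + z'^2).
The Euler-Lagrange equation gives
    d/dθ( z' / sqrt(121 + z'^2) ) = 0,
so z' is constant. Integrating once:
    z(θ) = a θ + b,
a helix on the cylinder (a straight line when the cylinder is unrolled). The constants a, b are determined by the endpoint conditions.
With endpoint conditions z(0) = -2 and z(π/3) = 15: from z(0) = b we get b = -2, and a·π/3 + -2 = 15 gives a = 51/π, so
    z(θ) = (51/π) θ − 2.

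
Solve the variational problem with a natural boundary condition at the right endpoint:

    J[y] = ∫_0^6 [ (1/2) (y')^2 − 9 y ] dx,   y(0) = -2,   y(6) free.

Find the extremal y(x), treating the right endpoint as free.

The Lagrangian L = (1/2) (y')^2 − 9 y gives
    ∂L/∂y = −9,   ∂L/∂y' = y'.
Euler-Lagrange: d/dx(y') − (−9) = 0, i.e. y'' + 9 = 0, so
    y(x) = −(9/2) x^2 + C1 x + C2.
Fixed left endpoint y(0) = -2 ⇒ C2 = -2.
The right endpoint x = 6 is free, so the natural (transversality) condition is ∂L/∂y' |_{x=6} = 0, i.e. y'(6) = 0.
Compute y'(x) = −9 x + C1, so y'(6) = −54 + C1 = 0 ⇒ C1 = 54.
Therefore the extremal is
    y(x) = −(9/2) x^2 + 54 x − 2.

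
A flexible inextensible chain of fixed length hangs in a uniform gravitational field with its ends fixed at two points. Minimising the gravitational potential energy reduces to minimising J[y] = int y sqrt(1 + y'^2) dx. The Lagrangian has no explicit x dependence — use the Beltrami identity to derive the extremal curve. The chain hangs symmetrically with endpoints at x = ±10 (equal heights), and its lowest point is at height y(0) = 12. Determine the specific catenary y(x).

The Lagrangian L(y, y') = y sqrt(1 + y'^2) has no explicit x dependence, so the Beltrami identity applies:
    L − y' ∂L/∂y' = C.
Compute ∂L/∂y' = y · y' / sqrt(1 + y'^2). Then
    L − y' ∂L/∂y'
    = y sqrt(1 + y'^2) − y · y'^2 / sqrt(1 + y'^2)
    = y (1 + y'^2 − y'^2) / sqrt(1 + y'^2)
    = y / sqrt(1 + y'^2) = C.
Squaring gives y^2 = C^2 (1 + y'^2), i.e.
    y'^2 = y^2 / C^2 − 1.
Separating variables,
    dy / sqrt(y^2 − C^2) = dx / C,
and integrating gives arccosh(y / C) = (x − a)/C, so
    y(x) = C cosh((x − a)/C),
the catenary. The constants C and a are fixed by the two endpoint conditions (and, for the hanging-chain problem, the length constraint selects C).
Now fit the given data. The endpoints x = ±10 are symmetric at equal height, so the catenary is even about its minimum: a = 0 and y(x) = C cosh(x/C). The lowest point is y(0) = C cosh(0) = C, and we are told y(0) = 12, so C = 12. Therefore
    y(x) = 12 cosh(x/12),
and at the endpoints
    y(±10) = 12 cosh(10/12).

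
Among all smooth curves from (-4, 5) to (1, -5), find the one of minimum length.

Arc-length functional: J[y] = ∫ sqrt(1 + (y')^2) dx.
Lagrangian L = sqrt(1 + (y')^2) has no explicit y dependence, so ∂L/∂y = 0 and the Euler-Lagrange equation gives
    d/dx( y' / sqrt(1 + (y')^2) ) = 0  ⇒  y' / sqrt(1 + (y')^2) = const.
Hence y' is constant, so y(x) is affine.
Fitting the endpoints (-4, 5) and (1, -5):
    slope m = ((-5) − 5) / (1 − (-4)) = -2,
    intercept c = 5 − m·(-4) = -3.
Extremal: y(x) = -2 x - 3.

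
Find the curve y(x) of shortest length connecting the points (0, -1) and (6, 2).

Arc-length functional: J[y] = ∫ sqrt(1 + (y')^2) dx.
Lagrangian L = sqrt(1 + (y')^2) has no explicit y dependence, so ∂L/∂y = 0 and the Euler-Lagrange equation gives
    d/dx( y' / sqrt(1 + (y')^2) ) = 0  ⇒  y' / sqrt(1 + (y')^2) = const.
Hence y' is constant, so y(x) is affine.
Fitting the endpoints (0, -1) and (6, 2):
    slope m = (2 − (-1)) / (6 − 0) = 1/2,
    intercept c = (-1) − m·0 = -1.
Extremal: y(x) = (1/2) x - 1.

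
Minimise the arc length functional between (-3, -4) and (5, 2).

Arc-length functional: J[y] = ∫ sqrt(1 + (y')^2) dx.
Lagrangian L = sqrt(1 + (y')^2) has no explicit y dependence, so ∂L/∂y = 0 and the Euler-Lagrange equation gives
    d/dx( y' / sqrt(1 + (y')^2) ) = 0  ⇒  y' / sqrt(1 + (y')^2) = const.
Hence y' is constant, so y(x) is affine.
Fitting the endpoints (-3, -4) and (5, 2):
    slope m = (2 − (-4)) / (5 − (-3)) = 3/4,
    intercept c = (-4) − m·(-3) = -7/4.
Extremal: y(x) = (3/4) x - 7/4.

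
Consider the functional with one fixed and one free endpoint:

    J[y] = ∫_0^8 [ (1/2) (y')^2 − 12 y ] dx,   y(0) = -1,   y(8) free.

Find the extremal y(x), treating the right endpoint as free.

The Lagrangian L = (1/2) (y')^2 − 12 y gives
    ∂L/∂y = −12,   ∂L/∂y' = y'.
Euler-Lagrange: d/dx(y') − (−12) = 0, i.e. y'' + 12 = 0, so
    y(x) = −(12/2) x^2 + C1 x + C2.
Fixed left endpoint y(0) = -1 ⇒ C2 = -1.
The right endpoint x = 8 is free, so the natural (transversality) condition is ∂L/∂y' |_{x=8} = 0, i.e. y'(8) = 0.
Compute y'(x) = −12 x + C1, so y'(8) = −96 + C1 = 0 ⇒ C1 = 96.
Therefore the extremal is
    y(x) = −6 x^2 + 96 x − 1.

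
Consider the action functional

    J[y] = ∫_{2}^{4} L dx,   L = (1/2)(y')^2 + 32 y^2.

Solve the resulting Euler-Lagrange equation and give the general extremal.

The Lagrangian is L = (1/2)(y')^2 + 32 y^2.
∂L/∂y = 64y.
∂L/∂y' = y'.
The Euler-Lagrange equation d/dx(∂L/∂y') − ∂L/∂y = 0 becomes:
    y'' - 64 y = 0
General solution: y(x) = A e^(8x) + B e^(-8x), where A and B are arbitrary constants fixed by the endpoint conditions.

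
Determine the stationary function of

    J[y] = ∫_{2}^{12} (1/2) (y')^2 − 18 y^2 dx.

The Lagrangian is L = (1/2) (y')^2 − 18 y^2.
Compute ∂L/∂y = -36y, ∂L/∂y' = y'.
The Euler-Lagrange equation d/dx(∂L/∂y') − ∂L/∂y = 0 reduces to
    y'' + 36 y = 0.
Its general solution is
    y(x) = A sin(6x) + B cos(6x),
with A, B fixed by the endpoint conditions.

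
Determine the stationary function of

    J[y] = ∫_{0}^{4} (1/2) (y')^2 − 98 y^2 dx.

The Lagrangian is L = (1/2) (y')^2 − 98 y^2.
Compute ∂L/∂y = -196y, ∂L/∂y' = y'.
The Euler-Lagrange equation d/dx(∂L/∂y') − ∂L/∂y = 0 reduces to
    y'' + 196 y = 0.
Its general solution is
    y(x) = A sin(14x) + B cos(14x),
with A, B fixed by the endpoint conditions.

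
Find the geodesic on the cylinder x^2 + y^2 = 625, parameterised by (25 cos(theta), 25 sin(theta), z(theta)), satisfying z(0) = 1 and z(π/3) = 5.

Parameterise the cylinder of radius R = 25 as
    r(θ) = (25 cos θ, 25 sin θ, z(θ)).
The arc-length element is
    ds = sqrt(625 + (dz/dθ)^2) dθ,
so the Lagrangian is L = sqrt(625 + z'^2).
L depends on z' only, not on z or θ, so ∂L/∂z = 0 and
    ∂L/∂z' = z' / sqrt(625 + z'^2).
The Euler-Lagrange equation gives
    d/dθ( z' / sqrt(625 + z'^2) ) = 0,
so z' is constant. Integrating once:
    z(θ) = a θ + b,
a helix on the cylinder (a straight line when the cylinder is unrolled). The constants a, b are determined by the endpoint conditions.
With endpoint conditions z(0) = 1 and z(π/3) = 5: from z(0) = b we get b = 1, and a·π/3 + 1 = 5 gives a = 12/π, so
    z(θ) = (12/π) θ + 1.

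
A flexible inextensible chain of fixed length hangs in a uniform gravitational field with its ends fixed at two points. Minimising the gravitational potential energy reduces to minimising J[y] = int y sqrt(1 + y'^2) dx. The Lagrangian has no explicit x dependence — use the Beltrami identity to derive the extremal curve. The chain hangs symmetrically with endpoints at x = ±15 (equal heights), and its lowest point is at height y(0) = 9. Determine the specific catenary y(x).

The Lagrangian L(y, y') = y sqrt(1 + y'^2) has no explicit x dependence, so the Beltrami identity applies:
    L − y' ∂L/∂y' = C.
Compute ∂L/∂y' = y · y' / sqrt(1 + y'^2). Then
    L − y' ∂L/∂y'
    = y sqrt(1 + y'^2) − y · y'^2 / sqrt(1 + y'^2)
    = y (1 + y'^2 − y'^2) / sqrt(1 + y'^2)
    = y / sqrt(1 + y'^2) = C.
Squaring gives y^2 = C^2 (1 + y'^2), i.e.
    y'^2 = y^2 / C^2 − 1.
Separating variables,
    dy / sqrt(y^2 − C^2) = dx / C,
and integrating gives arccosh(y / C) = (x − a)/C, so
    y(x) = C cosh((x − a)/C),
the catenary. The constants C and a are fixed by the two endpoint conditions (and, for the hanging-chain problem, the length constraint selects C).
Now fit the given data. The endpoints x = ±15 are symmetric at equal height, so the catenary is even about its minimum: a = 0 and y(x) = C cosh(x/C). The lowest point is y(0) = C cosh(0) = C, and we are told y(0) = 9, so C = 9. Therefore
    y(x) = 9 cosh(x/9),
and at the endpoints
    y(±15) = 9 cosh(15/9).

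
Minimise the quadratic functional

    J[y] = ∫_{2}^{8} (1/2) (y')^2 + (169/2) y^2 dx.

The Lagrangian is L = (1/2) (y')^2 + (169/2) y^2.
Compute ∂L/∂y = 169y, ∂L/∂y' = y'.
The Euler-Lagrange equation d/dx(∂L/∂y') − ∂L/∂y = 0 reduces to
    y'' − 169 y = 0.
Its general solution is
    y(x) = A e^(13x) + B e^(−13x),
with A, B fixed by the endpoint conditions.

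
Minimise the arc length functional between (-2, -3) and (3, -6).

Arc-length functional: J[y] = ∫ sqrt(1 + (y')^2) dx.
Lagrangian L = sqrt(1 + (y')^2) has no explicit y dependence, so ∂L/∂y = 0 and the Euler-Lagrange equation gives
    d/dx( y' / sqrt(1 + (y')^2) ) = 0  ⇒  y' / sqrt(1 + (y')^2) = const.
Hence y' is constant, so y(x) is affine.
Fitting the endpoints (-2, -3) and (3, -6):
    slope m = ((-6) − (-3)) / (3 − (-2)) = -3/5,
    intercept c = (-3) − m·(-2) = -21/5.
Extremal: y(x) = (-3/5) x - 21/5.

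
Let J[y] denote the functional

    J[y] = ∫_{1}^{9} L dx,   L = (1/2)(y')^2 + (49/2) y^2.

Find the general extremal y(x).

The Lagrangian is L = (1/2)(y')^2 + (49/2) y^2.
∂L/∂y = 49y.
∂L/∂y' = y'.
The Euler-Lagrange equation d/dx(∂L/∂y') − ∂L/∂y = 0 becomes:
    y'' - 49 y = 0
General solution: y(x) = A e^(7x) + B e^(-7x), where A and B are arbitrary constants fixed by the endpoint conditions.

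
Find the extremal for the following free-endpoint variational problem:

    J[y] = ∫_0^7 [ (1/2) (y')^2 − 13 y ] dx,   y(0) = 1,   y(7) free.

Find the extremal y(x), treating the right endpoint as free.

The Lagrangian L = (1/2) (y')^2 − 13 y gives
    ∂L/∂y = −13,   ∂L/∂y' = y'.
Euler-Lagrange: d/dx(y') − (−13) = 0, i.e. y'' + 13 = 0, so
    y(x) = −(13/2) x^2 + C1 x + C2.
Fixed left endpoint y(0) = 1 ⇒ C2 = 1.
The right endpoint x = 7 is free, so the natural (transversality) condition is ∂L/∂y' |_{x=7} = 0, i.e. y'(7) = 0.
Compute y'(x) = −13 x + C1, so y'(7) = −91 + C1 = 0 ⇒ C1 = 91.
Therefore the extremal is
    y(x) = −(13/2) x^2 + 91 x + 1.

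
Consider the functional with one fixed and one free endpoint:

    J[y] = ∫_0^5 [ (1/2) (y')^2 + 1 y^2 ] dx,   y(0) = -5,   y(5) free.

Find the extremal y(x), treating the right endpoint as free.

The Lagrangian L = (1/2) (y')^2 + 1 y^2 gives
    ∂L/∂y = 2 y,   ∂L/∂y' = y'.
Euler-Lagrange: y'' − 2 y = 0.
With k = sqrt(2), the general solution is
    y(x) = A cosh(sqrt(2) x) + B sinh(sqrt(2) x).
Fixed left endpoint y(0) = -5 ⇒ A = -5.
The right endpoint x = 5 is free, so the natural (transversality) condition is ∂L/∂y' |_{x=5} = 0, i.e. y'(5) = 0.
Compute y'(x) = A k sinh(k x) + B k cosh(k x), so
    y'(5) = A k sinh(k·5) + B k cosh(k·5) = 0
    ⇒ B = −A tanh(k·5) = 5 tanh(sqrt(2)·5).
Therefore the extremal is
    y(x) = −5 cosh(sqrt(2) x) + 5 tanh(sqrt(2)·5) sinh(sqrt(2) x).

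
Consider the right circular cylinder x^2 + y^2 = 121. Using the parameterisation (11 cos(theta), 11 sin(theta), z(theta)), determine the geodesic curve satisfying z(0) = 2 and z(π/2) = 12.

Parameterise the cylinder of radius R = 11 as
    r(θ) = (11 cos θ, 11 sin θ, z(θ)).
The arc-length element is
    ds = sqrt(121 + (dz/dθ)^2) dθ,
so the Lagrangian is L = sqrt(121 + z'^2).
L depends on z' only, not on z or θ, so ∂L/∂z = 0 and
    ∂L/∂z' = z' / sqrt(121 + z'^2).
The Euler-Lagrange equation gives
    d/dθ( z' / sqrt(121 + z'^2) ) = 0,
so z' is constant. Integrating once:
    z(θ) = a θ + b,
a helix on the cylinder (a straight line when the cylinder is unrolled). The constants a, b are determined by the endpoint conditions.
With endpoint conditions z(0) = 2 and z(π/2) = 12: from z(0) = b we get b = 2, and a·π/2 + 2 = 12 gives a = 20/π, so
    z(θ) = (20/π) θ + 2.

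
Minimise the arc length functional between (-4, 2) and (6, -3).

Arc-length functional: J[y] = ∫ sqrt(1 + (y')^2) dx.
Lagrangian L = sqrt(1 + (y')^2) has no explicit y dependence, so ∂L/∂y = 0 and the Euler-Lagrange equation gives
    d/dx( y' / sqrt(1 + (y')^2) ) = 0  ⇒  y' / sqrt(1 + (y')^2) = const.
Hence y' is constant, so y(x) is affine.
Fitting the endpoints (-4, 2) and (6, -3):
    slope m = ((-3) − 2) / (6 − (-4)) = -1/2,
    intercept c = 2 − m·(-4) = 0.
Extremal: y(x) = (-1/2) x.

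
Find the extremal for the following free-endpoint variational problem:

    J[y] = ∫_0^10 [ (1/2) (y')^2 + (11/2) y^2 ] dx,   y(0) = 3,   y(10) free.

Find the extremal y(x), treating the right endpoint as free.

The Lagrangian L = (1/2) (y')^2 + (11/2) y^2 gives
    ∂L/∂y = 11 y,   ∂L/∂y' = y'.
Euler-Lagrange: y'' − 11 y = 0.
With k = sqrt(11), the general solution is
    y(x) = A cosh(sqrt(11) x) + B sinh(sqrt(11) x).
Fixed left endpoint y(0) = 3 ⇒ A = 3.
The right endpoint x = 10 is free, so the natural (transversality) condition is ∂L/∂y' |_{x=10} = 0, i.e. y'(10) = 0.
Compute y'(x) = A k sinh(k x) + B k cosh(k x), so
    y'(10) = A k sinh(k·10) + B k cosh(k·10) = 0
    ⇒ B = −A tanh(k·10) = − 3 tanh(sqrt(11)·10).
Therefore the extremal is
    y(x) = 3 cosh(sqrt(11) x) − 3 tanh(sqrt(11)·10) sinh(sqrt(11) x).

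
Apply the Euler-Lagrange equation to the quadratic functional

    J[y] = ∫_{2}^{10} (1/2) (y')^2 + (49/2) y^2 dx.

The Lagrangian is L = (1/2) (y')^2 + (49/2) y^2.
Compute ∂L/∂y = 49y, ∂L/∂y' = y'.
The Euler-Lagrange equation d/dx(∂L/∂y') − ∂L/∂y = 0 reduces to
    y'' − 49 y = 0.
Its general solution is
    y(x) = A e^(7x) + B e^(−7x),
with A, B fixed by the endpoint conditions.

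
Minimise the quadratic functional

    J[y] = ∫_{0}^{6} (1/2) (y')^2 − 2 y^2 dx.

The Lagrangian is L = (1/2) (y')^2 − 2 y^2.
Compute ∂L/∂y = -4y, ∂L/∂y' = y'.
The Euler-Lagrange equation d/dx(∂L/∂y') − ∂L/∂y = 0 reduces to
    y'' + 4 y = 0.
Its general solution is
    y(x) = A sin(2x) + B cos(2x),
with A, B fixed by the endpoint conditions.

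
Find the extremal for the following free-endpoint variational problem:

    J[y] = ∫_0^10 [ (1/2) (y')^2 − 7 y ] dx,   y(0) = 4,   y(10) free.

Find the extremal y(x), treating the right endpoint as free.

The Lagrangian L = (1/2) (y')^2 − 7 y gives
    ∂L/∂y = −7,   ∂L/∂y' = y'.
Euler-Lagrange: d/dx(y') − (−7) = 0, i.e. y'' + 7 = 0, so
    y(x) = −(7/2) x^2 + C1 x + C2.
Fixed left endpoint y(0) = 4 ⇒ C2 = 4.
The right endpoint x = 10 is free, so the natural (transversality) condition is ∂L/∂y' |_{x=10} = 0, i.e. y'(10) = 0.
Compute y'(x) = −7 x + C1, so y'(10) = −70 + C1 = 0 ⇒ C1 = 70.
Therefore the extremal is
    y(x) = −(7/2) x^2 + 70 x + 4.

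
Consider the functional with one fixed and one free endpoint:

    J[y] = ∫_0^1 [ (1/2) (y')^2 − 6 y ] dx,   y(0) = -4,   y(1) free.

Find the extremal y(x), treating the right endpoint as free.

The Lagrangian L = (1/2) (y')^2 − 6 y gives
    ∂L/∂y = −6,   ∂L/∂y' = y'.
Euler-Lagrange: d/dx(y') − (−6) = 0, i.e. y'' + 6 = 0, so
    y(x) = −(6/2) x^2 + C1 x + C2.
Fixed left endpoint y(0) = -4 ⇒ C2 = -4.
The right endpoint x = 1 is free, so the natural (transversality) condition is ∂L/∂y' |_{x=1} = 0, i.e. y'(1) = 0.
Compute y'(x) = −6 x + C1, so y'(1) = −6 + C1 = 0 ⇒ C1 = 6.
Therefore the extremal is
    y(x) = −3 x^2 + 6 x − 4.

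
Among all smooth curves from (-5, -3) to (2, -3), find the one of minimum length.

Arc-length functional: J[y] = ∫ sqrt(1 + (y')^2) dx.
Lagrangian L = sqrt(1 + (y')^2) has no explicit y dependence, so ∂L/∂y = 0 and the Euler-Lagrange equation gives
    d/dx( y' / sqrt(1 + (y')^2) ) = 0  ⇒  y' / sqrt(1 + (y')^2) = const.
Hence y' is constant, so y(x) is affine.
Fitting the endpoints (-5, -3) and (2, -3):
    slope m = ((-3) − (-3)) / (2 − (-5)) = 0,
    intercept c = (-3) − m·(-5) = -3.
Extremal: y(x) = -3.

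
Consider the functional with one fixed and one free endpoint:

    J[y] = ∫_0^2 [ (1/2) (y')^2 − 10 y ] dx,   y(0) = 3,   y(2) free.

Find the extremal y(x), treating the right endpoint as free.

The Lagrangian L = (1/2) (y')^2 − 10 y gives
    ∂L/∂y = −10,   ∂L/∂y' = y'.
Euler-Lagrange: d/dx(y') − (−10) = 0, i.e. y'' + 10 = 0, so
    y(x) = −(10/2) x^2 + C1 x + C2.
Fixed left endpoint y(0) = 3 ⇒ C2 = 3.
The right endpoint x = 2 is free, so the natural (transversality) condition is ∂L/∂y' |_{x=2} = 0, i.e. y'(2) = 0.
Compute y'(x) = −10 x + C1, so y'(2) = −20 + C1 = 0 ⇒ C1 = 20.
Therefore the extremal is
    y(x) = −5 x^2 + 20 x + 3.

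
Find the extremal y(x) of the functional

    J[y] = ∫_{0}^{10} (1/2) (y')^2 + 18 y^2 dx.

The Lagrangian is L = (1/2) (y')^2 + 18 y^2.
Compute ∂L/∂y = 36y, ∂L/∂y' = y'.
The Euler-Lagrange equation d/dx(∂L/∂y') − ∂L/∂y = 0 reduces to
    y'' − 36 y = 0.
Its general solution is
    y(x) = A e^(6x) + B e^(−6x),
with A, B fixed by the endpoint conditions.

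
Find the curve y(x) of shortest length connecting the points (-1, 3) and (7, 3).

Arc-length functional: J[y] = ∫ sqrt(1 + (y')^2) dx.
Lagrangian L = sqrt(1 + (y')^2) has no explicit y dependence, so ∂L/∂y = 0 and the Euler-Lagrange equation gives
    d/dx( y' / sqrt(1 + (y')^2) ) = 0  ⇒  y' / sqrt(1 + (y')^2) = const.
Hence y' is constant, so y(x) is affine.
Fitting the endpoints (-1, 3) and (7, 3):
    slope m = (3 − 3) / (7 − (-1)) = 0,
    intercept c = 3 − m·(-1) = 3.
Extremal: y(x) = 3.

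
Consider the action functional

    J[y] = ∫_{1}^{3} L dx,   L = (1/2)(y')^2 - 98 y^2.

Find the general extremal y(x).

The Lagrangian is L = (1/2)(y')^2 - 98 y^2.
∂L/∂y = -196y.
∂L/∂y' = y'.
The Euler-Lagrange equation d/dx(∂L/∂y') − ∂L/∂y = 0 becomes:
    y'' + 196 y = 0
General solution: y(x) = A sin(14x) + B cos(14x), where A and B are arbitrary constants fixed by the endpoint conditions.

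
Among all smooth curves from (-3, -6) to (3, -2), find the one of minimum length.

Arc-length functional: J[y] = ∫ sqrt(1 + (y')^2) dx.
Lagrangian L = sqrt(1 + (y')^2) has no explicit y dependence, so ∂L/∂y = 0 and the Euler-Lagrange equation gives
    d/dx( y' / sqrt(1 + (y')^2) ) = 0  ⇒  y' / sqrt(1 + (y')^2) = const.
Hence y' is constant, so y(x) is affine.
Fitting the endpoints (-3, -6) and (3, -2):
    slope m = ((-2) − (-6)) / (3 − (-3)) = 2/3,
    intercept c = (-6) − m·(-3) = -4.
Extremal: y(x) = (2/3) x - 4.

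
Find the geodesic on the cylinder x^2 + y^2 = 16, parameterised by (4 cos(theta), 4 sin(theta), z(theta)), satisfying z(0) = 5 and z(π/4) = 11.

Parameterise the cylinder of radius R = 4 as
    r(θ) = (4 cos θ, 4 sin θ, z(θ)).
The arc-length element is
    ds = sqrt(16 + (dz/dθ)^2) dθ,
so the Lagrangian is L = sqrt(16 + z'^2).
L depends on z' only, not on z or θ, so ∂L/∂z = 0 and
    ∂L/∂z' = z' / sqrt(16 + z'^2).
The Euler-Lagrange equation gives
    d/dθ( z' / sqrt(16 + z'^2) ) = 0,
so z' is constant. Integrating once:
    z(θ) = a θ + b,
a helix on the cylinder (a straight line when the cylinder is unrolled). The constants a, b are determined by the endpoint conditions.
With endpoint conditions z(0) = 5 and z(π/4) = 11: from z(0) = b we get b = 5, and a·π/4 + 5 = 11 gives a = 24/π, so
    z(θ) = (24/π) θ + 5.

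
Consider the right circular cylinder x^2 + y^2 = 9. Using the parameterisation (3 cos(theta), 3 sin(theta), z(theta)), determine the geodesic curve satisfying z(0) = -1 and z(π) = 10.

Parameterise the cylinder of radius R = 3 as
    r(θ) = (3 cos θ, 3 sin θ, z(θ)).
The arc-length element is
    ds = sqrt(9 + (dz/dθ)^2) dθ,
so the Lagrangian is L = sqrt(9 + z'^2).
L depends on z' only, not on z or θ, so ∂L/∂z = 0 and
    ∂L/∂z' = z' / sqrt(9 + z'^2).
The Euler-Lagrange equation gives
    d/dθ( z' / sqrt(9 + z'^2) ) = 0,
so z' is constant. Integrating once:
    z(θ) = a θ + b,
a helix on the cylinder (a straight line when the cylinder is unrolled). The constants a, b are determined by the endpoint conditions.
With endpoint conditions z(0) = -1 and z(π) = 10: from z(0) = b we get b = -1, and a·π + -1 = 10 gives a = 11/π, so
    z(θ) = (11/π) θ − 1.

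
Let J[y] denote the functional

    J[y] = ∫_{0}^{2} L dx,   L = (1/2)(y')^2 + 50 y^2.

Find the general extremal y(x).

The Lagrangian is L = (1/2)(y')^2 + 50 y^2.
∂L/∂y = 100y.
∂L/∂y' = y'.
The Euler-Lagrange equation d/dx(∂L/∂y') − ∂L/∂y = 0 becomes:
    y'' - 100 y = 0
General solution: y(x) = A e^(10x) + B e^(-10x), where A and B are arbitrary constants fixed by the endpoint conditions.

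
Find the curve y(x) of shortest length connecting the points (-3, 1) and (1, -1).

Arc-length functional: J[y] = ∫ sqrt(1 + (y')^2) dx.
Lagrangian L = sqrt(1 + (y')^2) has no explicit y dependence, so ∂L/∂y = 0 and the Euler-Lagrange equation gives
    d/dx( y' / sqrt(1 + (y')^2) ) = 0  ⇒  y' / sqrt(1 + (y')^2) = const.
Hence y' is constant, so y(x) is affine.
Fitting the endpoints (-3, 1) and (1, -1):
    slope m = ((-1) − 1) / (1 − (-3)) = -1/2,
    intercept c = 1 − m·(-3) = -1/2.
Extremal: y(x) = (-1/2) x - 1/2.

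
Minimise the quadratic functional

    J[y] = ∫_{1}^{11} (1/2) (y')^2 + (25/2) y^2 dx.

The Lagrangian is L = (1/2) (y')^2 + (25/2) y^2.
Compute ∂L/∂y = 25y, ∂L/∂y' = y'.
The Euler-Lagrange equation d/dx(∂L/∂y') − ∂L/∂y = 0 reduces to
    y'' − 25 y = 0.
Its general solution is
    y(x) = A e^(5x) + B e^(−5x),
with A, B fixed by the endpoint conditions.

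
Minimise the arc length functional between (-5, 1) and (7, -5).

Arc-length functional: J[y] = ∫ sqrt(1 + (y')^2) dx.
Lagrangian L = sqrt(1 + (y')^2) has no explicit y dependence, so ∂L/∂y = 0 and the Euler-Lagrange equation gives
    d/dx( y' / sqrt(1 + (y')^2) ) = 0  ⇒  y' / sqrt(1 + (y')^2) = const.
Hence y' is constant, so y(x) is affine.
Fitting the endpoints (-5, 1) and (7, -5):
    slope m = ((-5) − 1) / (7 − (-5)) = -1/2,
    intercept c = 1 − m·(-5) = -3/2.
Extremal: y(x) = (-1/2) x - 3/2.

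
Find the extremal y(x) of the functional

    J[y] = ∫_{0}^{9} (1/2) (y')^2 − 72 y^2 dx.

The Lagrangian is L = (1/2) (y')^2 − 72 y^2.
Compute ∂L/∂y = -144y, ∂L/∂y' = y'.
The Euler-Lagrange equation d/dx(∂L/∂y') − ∂L/∂y = 0 reduces to
    y'' + 144 y = 0.
Its general solution is
    y(x) = A sin(12x) + B cos(12x),
with A, B fixed by the endpoint conditions.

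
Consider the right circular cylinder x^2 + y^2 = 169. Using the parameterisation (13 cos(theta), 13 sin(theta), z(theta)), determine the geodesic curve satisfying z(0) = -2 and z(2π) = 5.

Parameterise the cylinder of radius R = 13 as
    r(θ) = (13 cos θ, 13 sin θ, z(θ)).
The arc-length element is
    ds = sqrt(169 + (dz/dθ)^2) dθ,
so the Lagrangian is L = sqrt(169 + z'^2).
L depends on z' only, not on z or θ, so ∂L/∂z = 0 and
    ∂L/∂z' = z' / sqrt(169 + z'^2).
The Euler-Lagrange equation gives
    d/dθ( z' / sqrt(169 + z'^2) ) = 0,
so z' is constant. Integrating once:
    z(θ) = a θ + b,
a helix on the cylinder (a straight line when the cylinder is unrolled). The constants a, b are determined by the endpoint conditions.
With endpoint conditions z(0) = -2 and z(2π) = 5: from z(0) = b we get b = -2, and a·2π + -2 = 5 gives a = 7/(2π), so
    z(θ) = (7/(2π)) θ − 2.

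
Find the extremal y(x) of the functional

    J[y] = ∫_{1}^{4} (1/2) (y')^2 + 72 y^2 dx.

The Lagrangian is L = (1/2) (y')^2 + 72 y^2.
Compute ∂L/∂y = 144y, ∂L/∂y' = y'.
The Euler-Lagrange equation d/dx(∂L/∂y') − ∂L/∂y = 0 reduces to
    y'' − 144 y = 0.
Its general solution is
    y(x) = A e^(12x) + B e^(−12x),
with A, B fixed by the endpoint conditions.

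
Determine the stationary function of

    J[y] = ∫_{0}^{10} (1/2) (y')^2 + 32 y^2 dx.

The Lagrangian is L = (1/2) (y')^2 + 32 y^2.
Compute ∂L/∂y = 64y, ∂L/∂y' = y'.
The Euler-Lagrange equation d/dx(∂L/∂y') − ∂L/∂y = 0 reduces to
    y'' − 64 y = 0.
Its general solution is
    y(x) = A e^(8x) + B e^(−8x),
with A, B fixed by the endpoint conditions.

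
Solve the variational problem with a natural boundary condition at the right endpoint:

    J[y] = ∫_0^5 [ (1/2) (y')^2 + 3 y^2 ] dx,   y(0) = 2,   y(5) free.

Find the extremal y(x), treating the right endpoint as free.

The Lagrangian L = (1/2) (y')^2 + 3 y^2 gives
    ∂L/∂y = 6 y,   ∂L/∂y' = y'.
Euler-Lagrange: y'' − 6 y = 0.
With k = sqrt(6), the general solution is
    y(x) = A cosh(sqrt(6) x) + B sinh(sqrt(6) x).
Fixed left endpoint y(0) = 2 ⇒ A = 2.
The right endpoint x = 5 is free, so the natural (transversality) condition is ∂L/∂y' |_{x=5} = 0, i.e. y'(5) = 0.
Compute y'(x) = A k sinh(k x) + B k cosh(k x), so
    y'(5) = A k sinh(k·5) + B k cosh(k·5) = 0
    ⇒ B = −A tanh(k·5) = − 2 tanh(sqrt(6)·5).
Therefore the extremal is
    y(x) = 2 cosh(sqrt(6) x) − 2 tanh(sqrt(6)·5) sinh(sqrt(6) x).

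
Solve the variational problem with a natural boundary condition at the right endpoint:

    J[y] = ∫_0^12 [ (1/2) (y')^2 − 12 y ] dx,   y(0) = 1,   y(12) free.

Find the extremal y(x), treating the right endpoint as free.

The Lagrangian L = (1/2) (y')^2 − 12 y gives
    ∂L/∂y = −12,   ∂L/∂y' = y'.
Euler-Lagrange: d/dx(y') − (−12) = 0, i.e. y'' + 12 = 0, so
    y(x) = −(12/2) x^2 + C1 x + C2.
Fixed left endpoint y(0) = 1 ⇒ C2 = 1.
The right endpoint x = 12 is free, so the natural (transversality) condition is ∂L/∂y' |_{x=12} = 0, i.e. y'(12) = 0.
Compute y'(x) = −12 x + C1, so y'(12) = −144 + C1 = 0 ⇒ C1 = 144.
Therefore the extremal is
    y(x) = −6 x^2 + 144 x + 1.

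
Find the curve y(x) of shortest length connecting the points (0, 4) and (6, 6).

Arc-length functional: J[y] = ∫ sqrt(1 + (y')^2) dx.
Lagrangian L = sqrt(1 + (y')^2) has no explicit y dependence, so ∂L/∂y = 0 and the Euler-Lagrange equation gives
    d/dx( y' / sqrt(1 + (y')^2) ) = 0  ⇒  y' / sqrt(1 + (y')^2) = const.
Hence y' is constant, so y(x) is affine.
Fitting the endpoints (0, 4) and (6, 6):
    slope m = (6 − 4) / (6 − 0) = 1/3,
    intercept c = 4 − m·0 = 4.
Extremal: y(x) = (1/3) x + 4.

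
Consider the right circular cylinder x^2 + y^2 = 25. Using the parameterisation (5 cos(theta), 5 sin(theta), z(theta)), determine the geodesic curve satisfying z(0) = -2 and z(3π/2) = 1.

Parameterise the cylinder of radius R = 5 as
    r(θ) = (5 cos θ, 5 sin θ, z(θ)).
The arc-length element is
    ds = sqrt(25 + (dz/dθ)^2) dθ,
so the Lagrangian is L = sqrt(25 + z'^2).
L depends on z' only, not on z or θ, so ∂L/∂z = 0 and
    ∂L/∂z' = z' / sqrt(25 + z'^2).
The Euler-Lagrange equation gives
    d/dθ( z' / sqrt(25 + z'^2) ) = 0,
so z' is constant. Integrating once:
    z(θ) = a θ + b,
a helix on the cylinder (a straight line when the cylinder is unrolled). The constants a, b are determined by the endpoint conditions.
With endpoint conditions z(0) = -2 and z(3π/2) = 1: from z(0) = b we get b = -2, and a·3π/2 + -2 = 1 gives a = 2/π, so
    z(θ) = (2/π) θ − 2.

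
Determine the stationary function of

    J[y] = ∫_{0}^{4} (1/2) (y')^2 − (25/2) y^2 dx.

The Lagrangian is L = (1/2) (y')^2 − (25/2) y^2.
Compute ∂L/∂y = -25y, ∂L/∂y' = y'.
The Euler-Lagrange equation d/dx(∂L/∂y') − ∂L/∂y = 0 reduces to
    y'' + 25 y = 0.
Its general solution is
    y(x) = A sin(5x) + B cos(5x),
with A, B fixed by the endpoint conditions.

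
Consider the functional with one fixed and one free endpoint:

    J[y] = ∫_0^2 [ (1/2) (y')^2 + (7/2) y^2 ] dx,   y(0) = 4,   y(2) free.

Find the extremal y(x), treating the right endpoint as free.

The Lagrangian L = (1/2) (y')^2 + (7/2) y^2 gives
    ∂L/∂y = 7 y,   ∂L/∂y' = y'.
Euler-Lagrange: y'' − 7 y = 0.
With k = sqrt(7), the general solution is
    y(x) = A cosh(sqrt(7) x) + B sinh(sqrt(7) x).
Fixed left endpoint y(0) = 4 ⇒ A = 4.
The right endpoint x = 2 is free, so the natural (transversality) condition is ∂L/∂y' |_{x=2} = 0, i.e. y'(2) = 0.
Compute y'(x) = A k sinh(k x) + B k cosh(k x), so
    y'(2) = A k sinh(k·2) + B k cosh(k·2) = 0
    ⇒ B = −A tanh(k·2) = − 4 tanh(sqrt(7)·2).
Therefore the extremal is
    y(x) = 4 cosh(sqrt(7) x) − 4 tanh(sqrt(7)·2) sinh(sqrt(7) x).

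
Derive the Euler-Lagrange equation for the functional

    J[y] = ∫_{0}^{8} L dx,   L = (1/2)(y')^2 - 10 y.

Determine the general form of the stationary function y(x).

The Lagrangian is L = (1/2)(y')^2 - 10 y.
∂L/∂y = -10.
∂L/∂y' = y'.
The Euler-Lagrange equation d/dx(∂L/∂y') − ∂L/∂y = 0 becomes:
    y'' + 10 = 0
General solution: y(x) = -5 x^2 + A x + B, where A and B are arbitrary constants fixed by the endpoint conditions.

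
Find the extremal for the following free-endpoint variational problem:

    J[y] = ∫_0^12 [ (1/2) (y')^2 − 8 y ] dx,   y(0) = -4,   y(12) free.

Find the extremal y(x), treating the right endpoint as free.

The Lagrangian L = (1/2) (y')^2 − 8 y gives
    ∂L/∂y = −8,   ∂L/∂y' = y'.
Euler-Lagrange: d/dx(y') − (−8) = 0, i.e. y'' + 8 = 0, so
    y(x) = −(8/2) x^2 + C1 x + C2.
Fixed left endpoint y(0) = -4 ⇒ C2 = -4.
The right endpoint x = 12 is free, so the natural (transversality) condition is ∂L/∂y' |_{x=12} = 0, i.e. y'(12) = 0.
Compute y'(x) = −8 x + C1, so y'(12) = −96 + C1 = 0 ⇒ C1 = 96.
Therefore the extremal is
    y(x) = −4 x^2 + 96 x − 4.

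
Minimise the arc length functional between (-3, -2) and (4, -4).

Arc-length functional: J[y] = ∫ sqrt(1 + (y')^2) dx.
Lagrangian L = sqrt(1 + (y')^2) has no explicit y dependence, so ∂L/∂y = 0 and the Euler-Lagrange equation gives
    d/dx( y' / sqrt(1 + (y')^2) ) = 0  ⇒  y' / sqrt(1 + (y')^2) = const.
Hence y' is constant, so y(x) is affine.
Fitting the endpoints (-3, -2) and (4, -4):
    slope m = ((-4) − (-2)) / (4 − (-3)) = -2/7,
    intercept c = (-2) − m·(-3) = -20/7.
Extremal: y(x) = (-2/7) x - 20/7.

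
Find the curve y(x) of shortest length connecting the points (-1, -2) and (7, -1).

Arc-length functional: J[y] = ∫ sqrt(1 + (y')^2) dx.
Lagrangian L = sqrt(1 + (y')^2) has no explicit y dependence, so ∂L/∂y = 0 and the Euler-Lagrange equation gives
    d/dx( y' / sqrt(1 + (y')^2) ) = 0  ⇒  y' / sqrt(1 + (y')^2) = const.
Hence y' is constant, so y(x) is affine.
Fitting the endpoints (-1, -2) and (7, -1):
    slope m = ((-1) − (-2)) / (7 − (-1)) = 1/8,
    intercept c = (-2) − m·(-1) = -15/8.
Extremal: y(x) = (1/8) x - 15/8.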